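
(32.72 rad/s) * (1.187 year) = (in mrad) 1.225e+12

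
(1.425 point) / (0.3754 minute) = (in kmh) 8.035e-05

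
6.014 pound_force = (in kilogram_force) 2.728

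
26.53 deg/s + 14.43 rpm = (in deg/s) 113.1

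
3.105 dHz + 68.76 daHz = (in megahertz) 0.0006879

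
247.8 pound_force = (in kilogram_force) 112.4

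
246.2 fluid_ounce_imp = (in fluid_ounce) 236.5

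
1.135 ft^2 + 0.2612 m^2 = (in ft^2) 3.947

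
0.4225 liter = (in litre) 0.4225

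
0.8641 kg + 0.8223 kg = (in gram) 1686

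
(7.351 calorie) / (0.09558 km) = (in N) 0.3218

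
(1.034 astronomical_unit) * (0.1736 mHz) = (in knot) 5.22e+07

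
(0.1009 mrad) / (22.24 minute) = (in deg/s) 4.332e-06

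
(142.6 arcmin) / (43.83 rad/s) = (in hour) 2.629e-07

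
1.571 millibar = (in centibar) 0.1571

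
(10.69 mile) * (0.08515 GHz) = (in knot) 2.848e+12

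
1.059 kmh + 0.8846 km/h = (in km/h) 1.944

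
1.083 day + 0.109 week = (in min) 2658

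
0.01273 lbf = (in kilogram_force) 0.005774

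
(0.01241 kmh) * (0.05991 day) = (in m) 17.84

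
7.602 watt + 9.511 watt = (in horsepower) 0.02295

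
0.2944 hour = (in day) 0.01227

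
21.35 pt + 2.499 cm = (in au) 2.174e-13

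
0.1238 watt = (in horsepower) 0.000166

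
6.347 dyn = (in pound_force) 1.427e-05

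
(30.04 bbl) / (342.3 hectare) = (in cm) 0.0001395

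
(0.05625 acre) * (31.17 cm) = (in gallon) 1.874e+04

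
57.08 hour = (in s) 2.055e+05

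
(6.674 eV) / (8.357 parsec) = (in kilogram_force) 4.228e-37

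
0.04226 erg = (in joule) 4.226e-09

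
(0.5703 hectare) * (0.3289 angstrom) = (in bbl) 1.18e-06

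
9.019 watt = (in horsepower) 0.01209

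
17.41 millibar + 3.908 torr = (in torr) 16.97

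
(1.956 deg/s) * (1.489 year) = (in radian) 1.603e+06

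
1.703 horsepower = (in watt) 1270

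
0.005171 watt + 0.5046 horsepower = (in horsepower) 0.5046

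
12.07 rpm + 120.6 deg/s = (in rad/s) 3.369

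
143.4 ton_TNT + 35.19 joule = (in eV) 3.745e+30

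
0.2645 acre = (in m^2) 1070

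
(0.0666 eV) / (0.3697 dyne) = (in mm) 2.886e-12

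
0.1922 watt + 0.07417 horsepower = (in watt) 55.5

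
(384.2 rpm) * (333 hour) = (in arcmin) 1.658e+11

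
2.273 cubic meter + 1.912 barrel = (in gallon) 680.8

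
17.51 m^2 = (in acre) 0.004327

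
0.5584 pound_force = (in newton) 2.484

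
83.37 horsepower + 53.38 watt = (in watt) 6.222e+04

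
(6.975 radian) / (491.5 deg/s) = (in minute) 0.01355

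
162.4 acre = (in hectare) 65.72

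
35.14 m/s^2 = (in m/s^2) 35.14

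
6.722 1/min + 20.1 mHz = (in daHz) 0.01321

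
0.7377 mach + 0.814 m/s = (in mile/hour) 563.7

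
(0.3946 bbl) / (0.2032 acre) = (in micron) 76.29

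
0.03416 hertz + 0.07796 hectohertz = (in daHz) 0.783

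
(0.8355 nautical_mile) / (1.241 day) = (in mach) 4.238e-05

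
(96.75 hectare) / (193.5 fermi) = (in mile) 3.107e+15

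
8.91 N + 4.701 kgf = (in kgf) 5.61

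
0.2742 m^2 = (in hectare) 2.742e-05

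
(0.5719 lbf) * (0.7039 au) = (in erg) 2.679e+18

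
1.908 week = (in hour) 320.5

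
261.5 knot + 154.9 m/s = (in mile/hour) 647.4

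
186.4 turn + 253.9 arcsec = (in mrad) 1.171e+06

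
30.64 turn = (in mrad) 1.925e+05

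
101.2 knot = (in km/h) 187.4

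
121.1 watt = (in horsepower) 0.1624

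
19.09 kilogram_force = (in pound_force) 42.09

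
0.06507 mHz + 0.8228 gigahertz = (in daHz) 8.228e+07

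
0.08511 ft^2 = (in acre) 1.954e-06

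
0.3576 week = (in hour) 60.08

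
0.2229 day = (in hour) 5.35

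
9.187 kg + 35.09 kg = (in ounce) 1562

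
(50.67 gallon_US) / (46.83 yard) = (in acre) 1.107e-06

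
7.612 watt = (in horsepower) 0.01021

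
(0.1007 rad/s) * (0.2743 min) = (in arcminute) 5697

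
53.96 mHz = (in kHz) 5.396e-05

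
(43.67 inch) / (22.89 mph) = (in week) 1.792e-07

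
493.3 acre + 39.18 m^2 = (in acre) 493.3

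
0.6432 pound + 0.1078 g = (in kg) 0.2919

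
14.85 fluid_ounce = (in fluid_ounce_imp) 15.46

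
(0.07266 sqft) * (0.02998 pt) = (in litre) 7.139e-05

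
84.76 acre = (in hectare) 34.3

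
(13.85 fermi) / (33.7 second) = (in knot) 7.989e-16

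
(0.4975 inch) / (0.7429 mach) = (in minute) 8.326e-07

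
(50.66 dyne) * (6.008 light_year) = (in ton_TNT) 6882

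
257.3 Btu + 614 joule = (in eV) 1.698e+24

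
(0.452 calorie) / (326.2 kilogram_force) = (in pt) 1.676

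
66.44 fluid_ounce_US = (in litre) 1.965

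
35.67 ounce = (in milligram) 1.011e+06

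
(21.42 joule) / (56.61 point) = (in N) 1073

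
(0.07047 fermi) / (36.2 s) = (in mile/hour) 4.355e-18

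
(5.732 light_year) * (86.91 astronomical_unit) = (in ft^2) 7.589e+30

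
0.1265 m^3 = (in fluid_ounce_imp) 4452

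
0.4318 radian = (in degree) 24.74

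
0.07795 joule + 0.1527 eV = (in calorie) 0.01863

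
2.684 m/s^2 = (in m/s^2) 2.684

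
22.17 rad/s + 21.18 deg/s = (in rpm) 215.2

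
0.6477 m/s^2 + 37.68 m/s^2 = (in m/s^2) 38.33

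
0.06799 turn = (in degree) 24.48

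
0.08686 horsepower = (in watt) 64.77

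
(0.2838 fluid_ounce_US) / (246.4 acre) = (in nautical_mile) 4.545e-15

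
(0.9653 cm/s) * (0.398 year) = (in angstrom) 1.212e+15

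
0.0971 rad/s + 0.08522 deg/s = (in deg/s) 5.649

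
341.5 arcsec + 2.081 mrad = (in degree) 0.2141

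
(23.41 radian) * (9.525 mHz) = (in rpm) 2.129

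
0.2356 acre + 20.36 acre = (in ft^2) 8.971e+05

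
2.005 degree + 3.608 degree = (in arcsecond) 2.021e+04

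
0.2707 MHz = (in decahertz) 2.707e+04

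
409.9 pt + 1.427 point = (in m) 0.1451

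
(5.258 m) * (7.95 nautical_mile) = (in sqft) 8.333e+05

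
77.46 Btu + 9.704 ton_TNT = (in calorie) 9.704e+09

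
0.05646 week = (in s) 3.415e+04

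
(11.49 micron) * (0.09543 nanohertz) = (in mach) 3.22e-18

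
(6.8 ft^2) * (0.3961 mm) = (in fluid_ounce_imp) 8.807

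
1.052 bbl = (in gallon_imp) 36.79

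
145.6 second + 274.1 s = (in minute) 6.995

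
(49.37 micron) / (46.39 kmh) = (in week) 6.335e-12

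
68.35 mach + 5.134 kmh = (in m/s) 2.327e+04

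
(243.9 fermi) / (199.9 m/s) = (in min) 2.034e-17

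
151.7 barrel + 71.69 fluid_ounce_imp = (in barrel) 151.7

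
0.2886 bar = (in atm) 0.2848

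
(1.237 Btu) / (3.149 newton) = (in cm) 4.145e+04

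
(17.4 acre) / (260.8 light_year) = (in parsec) 9.249e-31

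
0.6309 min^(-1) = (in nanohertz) 1.052e+07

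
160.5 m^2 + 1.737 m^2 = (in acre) 0.04009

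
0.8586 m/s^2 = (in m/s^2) 0.8586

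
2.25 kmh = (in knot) 1.215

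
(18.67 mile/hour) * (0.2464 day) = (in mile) 110.4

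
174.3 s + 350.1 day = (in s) 3.025e+07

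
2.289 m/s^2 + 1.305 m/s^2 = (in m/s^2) 3.594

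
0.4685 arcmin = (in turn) 2.169e-05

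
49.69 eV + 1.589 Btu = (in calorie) 400.7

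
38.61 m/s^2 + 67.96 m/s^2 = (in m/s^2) 106.6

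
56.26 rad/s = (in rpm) 537.2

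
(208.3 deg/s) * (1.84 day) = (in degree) 3.311e+07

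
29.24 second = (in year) 9.272e-07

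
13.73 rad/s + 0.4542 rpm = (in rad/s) 13.78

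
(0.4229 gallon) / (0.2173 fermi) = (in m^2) 7.367e+12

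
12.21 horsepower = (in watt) 9105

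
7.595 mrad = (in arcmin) 26.11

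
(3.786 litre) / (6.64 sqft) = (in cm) 0.6137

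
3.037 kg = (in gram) 3037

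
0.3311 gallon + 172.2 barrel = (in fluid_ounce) 9.258e+05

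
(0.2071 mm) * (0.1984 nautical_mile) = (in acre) 1.88e-05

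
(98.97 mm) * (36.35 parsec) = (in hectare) 1.11e+13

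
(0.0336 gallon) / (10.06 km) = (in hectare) 1.264e-12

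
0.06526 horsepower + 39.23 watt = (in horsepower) 0.1179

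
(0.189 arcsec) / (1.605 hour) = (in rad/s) 1.586e-10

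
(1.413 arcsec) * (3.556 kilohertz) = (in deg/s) 1.396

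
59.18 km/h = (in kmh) 59.18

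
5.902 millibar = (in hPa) 5.902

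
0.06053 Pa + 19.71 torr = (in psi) 0.3811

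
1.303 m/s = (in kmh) 4.691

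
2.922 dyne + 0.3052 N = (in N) 0.3052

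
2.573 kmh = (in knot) 1.389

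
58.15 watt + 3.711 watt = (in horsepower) 0.08296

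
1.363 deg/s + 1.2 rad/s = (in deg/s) 70.12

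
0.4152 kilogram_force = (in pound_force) 0.9154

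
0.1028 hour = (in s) 370.1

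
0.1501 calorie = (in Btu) 0.0005952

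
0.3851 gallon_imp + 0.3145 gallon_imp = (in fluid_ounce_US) 107.5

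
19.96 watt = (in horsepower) 0.02677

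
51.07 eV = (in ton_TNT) 1.956e-27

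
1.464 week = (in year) 0.02808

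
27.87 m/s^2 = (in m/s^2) 27.87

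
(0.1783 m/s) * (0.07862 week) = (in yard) 9272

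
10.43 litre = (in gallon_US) 2.755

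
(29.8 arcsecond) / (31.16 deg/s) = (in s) 0.0002657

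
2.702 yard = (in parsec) 8.007e-17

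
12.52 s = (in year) 3.97e-07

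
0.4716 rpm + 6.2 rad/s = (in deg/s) 358.1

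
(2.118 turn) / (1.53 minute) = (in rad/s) 0.145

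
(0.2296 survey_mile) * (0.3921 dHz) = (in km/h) 52.16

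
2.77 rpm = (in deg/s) 16.62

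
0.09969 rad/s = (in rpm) 0.952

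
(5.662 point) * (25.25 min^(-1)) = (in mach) 2.469e-06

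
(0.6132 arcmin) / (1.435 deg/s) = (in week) 1.178e-08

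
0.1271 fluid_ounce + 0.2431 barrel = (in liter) 38.65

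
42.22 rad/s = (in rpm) 403.2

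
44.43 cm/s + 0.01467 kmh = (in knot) 0.8716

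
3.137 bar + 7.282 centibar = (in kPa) 321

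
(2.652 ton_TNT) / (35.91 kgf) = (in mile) 1.958e+04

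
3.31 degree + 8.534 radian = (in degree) 492.3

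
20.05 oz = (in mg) 5.684e+05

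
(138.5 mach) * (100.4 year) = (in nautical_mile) 8.062e+10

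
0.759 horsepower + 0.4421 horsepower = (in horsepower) 1.201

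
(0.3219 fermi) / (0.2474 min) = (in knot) 4.215e-17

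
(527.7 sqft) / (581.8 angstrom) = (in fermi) 8.426e+23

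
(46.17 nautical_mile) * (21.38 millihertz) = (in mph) 4089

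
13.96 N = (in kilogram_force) 1.424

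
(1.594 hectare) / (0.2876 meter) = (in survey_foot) 1.818e+05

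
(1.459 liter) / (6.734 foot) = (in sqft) 0.007651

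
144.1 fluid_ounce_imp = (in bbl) 0.02575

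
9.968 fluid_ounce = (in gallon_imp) 0.06484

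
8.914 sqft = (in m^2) 0.8281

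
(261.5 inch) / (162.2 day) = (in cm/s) 4.74e-05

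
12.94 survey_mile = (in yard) 2.277e+04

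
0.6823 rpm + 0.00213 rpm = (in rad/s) 0.07167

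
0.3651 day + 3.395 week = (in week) 3.447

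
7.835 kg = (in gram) 7835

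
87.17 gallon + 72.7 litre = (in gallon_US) 106.4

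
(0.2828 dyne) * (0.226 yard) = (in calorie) 1.397e-07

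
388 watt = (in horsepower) 0.5203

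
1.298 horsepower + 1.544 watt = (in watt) 969.5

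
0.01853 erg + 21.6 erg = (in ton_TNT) 5.167e-16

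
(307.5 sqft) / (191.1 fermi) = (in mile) 9.289e+10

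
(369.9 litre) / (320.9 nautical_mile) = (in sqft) 6.7e-06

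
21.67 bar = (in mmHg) 1.625e+04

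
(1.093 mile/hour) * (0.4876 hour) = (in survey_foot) 2814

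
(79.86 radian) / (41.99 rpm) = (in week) 3.003e-05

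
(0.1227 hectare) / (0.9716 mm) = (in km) 1263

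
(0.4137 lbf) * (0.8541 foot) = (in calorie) 0.1145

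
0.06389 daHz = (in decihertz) 6.389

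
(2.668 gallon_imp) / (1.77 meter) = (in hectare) 6.853e-07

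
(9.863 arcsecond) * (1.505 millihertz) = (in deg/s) 4.123e-06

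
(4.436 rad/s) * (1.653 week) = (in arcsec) 9.147e+11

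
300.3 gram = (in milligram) 3.003e+05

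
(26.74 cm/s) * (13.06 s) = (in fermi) 3.492e+15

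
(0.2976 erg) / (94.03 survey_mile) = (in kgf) 2.005e-14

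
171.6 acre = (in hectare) 69.44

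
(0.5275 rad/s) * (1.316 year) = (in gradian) 1.394e+09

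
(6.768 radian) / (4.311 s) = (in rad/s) 1.57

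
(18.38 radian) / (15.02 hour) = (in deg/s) 0.01948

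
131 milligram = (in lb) 0.0002888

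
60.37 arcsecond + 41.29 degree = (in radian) 0.7209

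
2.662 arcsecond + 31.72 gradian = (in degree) 28.55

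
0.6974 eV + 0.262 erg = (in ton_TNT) 6.262e-18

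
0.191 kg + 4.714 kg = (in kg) 4.905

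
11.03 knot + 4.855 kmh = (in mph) 15.71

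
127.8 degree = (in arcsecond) 4.601e+05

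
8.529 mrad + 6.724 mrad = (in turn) 0.002428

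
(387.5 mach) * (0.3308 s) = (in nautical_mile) 23.57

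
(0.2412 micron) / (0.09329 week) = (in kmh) 1.539e-11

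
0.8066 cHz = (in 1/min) 0.484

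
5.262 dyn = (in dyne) 5.262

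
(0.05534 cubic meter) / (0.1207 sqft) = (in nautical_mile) 0.002665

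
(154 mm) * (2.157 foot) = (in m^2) 0.1012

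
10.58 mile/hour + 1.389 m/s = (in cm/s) 611.9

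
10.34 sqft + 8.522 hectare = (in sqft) 9.173e+05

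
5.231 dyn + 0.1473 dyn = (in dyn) 5.378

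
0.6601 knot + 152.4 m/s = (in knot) 296.9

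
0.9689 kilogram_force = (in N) 9.502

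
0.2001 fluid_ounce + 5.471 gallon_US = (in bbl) 0.1303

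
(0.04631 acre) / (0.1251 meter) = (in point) 4.247e+06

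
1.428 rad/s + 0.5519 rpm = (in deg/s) 85.13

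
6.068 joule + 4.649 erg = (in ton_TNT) 1.45e-09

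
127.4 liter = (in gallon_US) 33.66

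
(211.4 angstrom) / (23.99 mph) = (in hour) 5.476e-13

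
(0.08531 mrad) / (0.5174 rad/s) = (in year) 5.228e-12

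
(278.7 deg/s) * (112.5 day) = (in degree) 2.709e+09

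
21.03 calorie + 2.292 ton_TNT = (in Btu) 9.089e+06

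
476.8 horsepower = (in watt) 3.555e+05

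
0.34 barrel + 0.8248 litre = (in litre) 54.88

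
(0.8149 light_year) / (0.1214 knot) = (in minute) 2.057e+15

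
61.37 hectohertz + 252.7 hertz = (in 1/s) 6390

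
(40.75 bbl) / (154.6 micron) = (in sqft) 4.511e+05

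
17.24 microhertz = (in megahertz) 1.724e-11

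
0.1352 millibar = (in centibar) 0.01352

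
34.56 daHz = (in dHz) 3456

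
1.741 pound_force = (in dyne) 7.744e+05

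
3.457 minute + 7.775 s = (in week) 0.0003558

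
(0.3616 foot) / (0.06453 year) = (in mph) 1.212e-07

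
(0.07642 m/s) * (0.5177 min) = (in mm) 2374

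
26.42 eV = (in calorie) 1.012e-18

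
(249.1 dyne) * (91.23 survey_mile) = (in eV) 2.283e+21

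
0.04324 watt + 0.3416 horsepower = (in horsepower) 0.3417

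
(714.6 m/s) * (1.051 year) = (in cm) 2.368e+12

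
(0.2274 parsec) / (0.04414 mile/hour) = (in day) 4.116e+12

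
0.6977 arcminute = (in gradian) 0.01292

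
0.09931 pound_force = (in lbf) 0.09931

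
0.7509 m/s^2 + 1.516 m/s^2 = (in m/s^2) 2.267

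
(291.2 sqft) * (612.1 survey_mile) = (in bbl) 1.676e+08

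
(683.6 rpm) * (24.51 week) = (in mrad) 1.061e+12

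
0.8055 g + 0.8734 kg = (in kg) 0.8742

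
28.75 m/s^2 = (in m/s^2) 28.75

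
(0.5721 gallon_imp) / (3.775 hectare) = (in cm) 6.89e-06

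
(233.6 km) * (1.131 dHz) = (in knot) 5.136e+04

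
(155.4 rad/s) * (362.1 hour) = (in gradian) 1.29e+10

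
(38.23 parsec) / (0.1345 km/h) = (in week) 5.221e+13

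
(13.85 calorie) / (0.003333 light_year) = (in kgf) 1.874e-13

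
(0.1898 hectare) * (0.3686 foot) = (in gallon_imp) 4.691e+04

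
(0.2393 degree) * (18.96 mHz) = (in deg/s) 0.004537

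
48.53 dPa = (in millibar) 0.04853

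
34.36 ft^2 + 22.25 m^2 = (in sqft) 273.9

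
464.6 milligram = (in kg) 0.0004646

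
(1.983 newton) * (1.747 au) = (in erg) 5.183e+18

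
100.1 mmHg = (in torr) 100.1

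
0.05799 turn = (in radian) 0.3644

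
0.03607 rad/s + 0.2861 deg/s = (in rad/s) 0.04106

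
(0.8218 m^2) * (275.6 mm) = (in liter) 226.5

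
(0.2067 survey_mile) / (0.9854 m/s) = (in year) 1.07e-05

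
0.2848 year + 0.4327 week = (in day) 107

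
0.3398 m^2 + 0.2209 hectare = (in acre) 0.5459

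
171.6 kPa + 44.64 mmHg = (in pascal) 1.776e+05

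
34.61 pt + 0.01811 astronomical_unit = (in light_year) 2.864e-07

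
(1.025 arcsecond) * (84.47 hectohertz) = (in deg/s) 2.405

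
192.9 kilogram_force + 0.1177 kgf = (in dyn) 1.893e+08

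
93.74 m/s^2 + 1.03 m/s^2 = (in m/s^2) 94.77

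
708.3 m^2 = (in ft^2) 7624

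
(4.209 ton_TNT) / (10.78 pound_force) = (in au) 0.002455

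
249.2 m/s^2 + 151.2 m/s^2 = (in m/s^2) 400.4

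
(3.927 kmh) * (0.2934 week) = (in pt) 5.487e+08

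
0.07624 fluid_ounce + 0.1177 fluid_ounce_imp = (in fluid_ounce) 0.1893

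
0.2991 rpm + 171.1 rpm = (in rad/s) 17.95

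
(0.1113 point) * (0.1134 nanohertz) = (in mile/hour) 9.96e-15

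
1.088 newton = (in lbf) 0.2446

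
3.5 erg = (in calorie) 8.365e-08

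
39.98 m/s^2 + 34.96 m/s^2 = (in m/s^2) 74.94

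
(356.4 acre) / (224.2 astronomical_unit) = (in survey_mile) 2.672e-11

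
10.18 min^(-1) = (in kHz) 0.0001697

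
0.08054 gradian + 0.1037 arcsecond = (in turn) 0.0002014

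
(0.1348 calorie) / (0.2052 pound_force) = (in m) 0.6179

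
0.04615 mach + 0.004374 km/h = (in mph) 35.15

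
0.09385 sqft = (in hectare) 8.719e-07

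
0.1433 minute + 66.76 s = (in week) 0.0001246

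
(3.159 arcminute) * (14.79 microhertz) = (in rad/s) 1.359e-08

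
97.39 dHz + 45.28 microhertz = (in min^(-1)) 584.3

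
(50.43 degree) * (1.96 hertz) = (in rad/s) 1.725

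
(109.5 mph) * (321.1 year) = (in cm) 4.957e+13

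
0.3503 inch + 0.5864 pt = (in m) 0.009104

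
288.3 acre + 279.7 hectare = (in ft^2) 4.267e+07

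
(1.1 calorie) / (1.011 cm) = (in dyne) 4.552e+07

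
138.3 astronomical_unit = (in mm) 2.069e+16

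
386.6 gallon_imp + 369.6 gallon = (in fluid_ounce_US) 1.067e+05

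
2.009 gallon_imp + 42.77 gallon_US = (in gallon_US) 45.18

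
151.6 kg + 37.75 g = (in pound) 334.3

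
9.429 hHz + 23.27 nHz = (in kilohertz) 0.9429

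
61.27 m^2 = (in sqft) 659.5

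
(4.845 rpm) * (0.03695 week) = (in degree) 6.496e+05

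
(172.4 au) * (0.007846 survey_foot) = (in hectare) 6.168e+06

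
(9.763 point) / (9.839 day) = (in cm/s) 4.052e-07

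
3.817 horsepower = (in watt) 2846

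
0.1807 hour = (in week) 0.001076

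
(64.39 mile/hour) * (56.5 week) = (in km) 9.836e+05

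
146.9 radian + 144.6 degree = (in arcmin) 5.137e+05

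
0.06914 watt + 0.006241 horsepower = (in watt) 4.723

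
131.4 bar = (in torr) 9.856e+04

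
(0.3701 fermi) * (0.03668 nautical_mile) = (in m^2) 2.514e-14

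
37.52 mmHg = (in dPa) 5.002e+04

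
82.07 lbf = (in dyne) 3.651e+07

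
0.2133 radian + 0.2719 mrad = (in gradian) 13.6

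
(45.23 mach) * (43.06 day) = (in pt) 1.624e+14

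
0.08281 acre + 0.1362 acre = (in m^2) 886.3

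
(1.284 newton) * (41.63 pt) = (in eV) 1.177e+17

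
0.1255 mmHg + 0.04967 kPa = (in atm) 0.0006553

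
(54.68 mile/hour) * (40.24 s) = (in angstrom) 9.836e+12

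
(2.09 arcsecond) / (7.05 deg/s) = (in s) 8.235e-05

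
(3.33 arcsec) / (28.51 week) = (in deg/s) 5.365e-11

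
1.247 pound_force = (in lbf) 1.247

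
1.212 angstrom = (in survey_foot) 3.976e-10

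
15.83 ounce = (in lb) 0.9894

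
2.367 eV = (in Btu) 3.594e-22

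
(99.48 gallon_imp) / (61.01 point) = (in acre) 0.005192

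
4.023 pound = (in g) 1825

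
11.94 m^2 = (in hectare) 0.001194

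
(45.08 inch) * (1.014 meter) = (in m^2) 1.161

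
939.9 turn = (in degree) 3.384e+05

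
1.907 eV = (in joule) 3.055e-19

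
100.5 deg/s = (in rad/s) 1.754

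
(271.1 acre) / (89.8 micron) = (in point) 3.463e+13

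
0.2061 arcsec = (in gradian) 6.361e-05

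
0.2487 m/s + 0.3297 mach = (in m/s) 112.5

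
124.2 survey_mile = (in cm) 1.999e+07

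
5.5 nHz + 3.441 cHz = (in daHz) 0.003441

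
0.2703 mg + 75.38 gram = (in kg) 0.07538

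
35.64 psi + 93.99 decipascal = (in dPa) 2.457e+06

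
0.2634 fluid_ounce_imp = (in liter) 0.007484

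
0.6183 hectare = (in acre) 1.528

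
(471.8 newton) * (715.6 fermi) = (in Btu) 3.2e-13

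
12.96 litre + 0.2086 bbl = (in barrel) 0.2901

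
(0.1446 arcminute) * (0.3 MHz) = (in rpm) 120.5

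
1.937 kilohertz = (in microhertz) 1.937e+09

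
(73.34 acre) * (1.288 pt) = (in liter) 1.349e+05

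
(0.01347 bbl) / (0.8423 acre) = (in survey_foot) 2.061e-06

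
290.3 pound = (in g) 1.317e+05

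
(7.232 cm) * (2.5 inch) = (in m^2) 0.004592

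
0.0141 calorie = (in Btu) 5.592e-05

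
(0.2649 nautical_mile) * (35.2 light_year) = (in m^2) 1.634e+20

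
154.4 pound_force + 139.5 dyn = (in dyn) 6.868e+07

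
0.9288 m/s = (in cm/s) 92.88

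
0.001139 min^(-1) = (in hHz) 1.898e-07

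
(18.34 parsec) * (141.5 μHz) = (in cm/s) 8.008e+15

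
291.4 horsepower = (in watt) 2.173e+05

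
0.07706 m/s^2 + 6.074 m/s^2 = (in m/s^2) 6.151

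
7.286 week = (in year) 0.1397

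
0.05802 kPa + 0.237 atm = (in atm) 0.2376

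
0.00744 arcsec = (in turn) 5.741e-09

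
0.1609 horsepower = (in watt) 120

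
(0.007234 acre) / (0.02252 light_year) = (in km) 1.374e-16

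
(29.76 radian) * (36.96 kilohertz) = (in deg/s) 6.302e+07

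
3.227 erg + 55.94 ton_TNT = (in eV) 1.461e+30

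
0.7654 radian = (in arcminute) 2631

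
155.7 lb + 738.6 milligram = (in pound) 155.7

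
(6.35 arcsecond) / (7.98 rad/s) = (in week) 6.379e-12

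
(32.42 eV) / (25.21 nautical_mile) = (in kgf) 1.134e-23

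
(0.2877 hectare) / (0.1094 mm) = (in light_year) 2.78e-09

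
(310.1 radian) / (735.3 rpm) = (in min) 0.06712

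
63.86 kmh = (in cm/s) 1774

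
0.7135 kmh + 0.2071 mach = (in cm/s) 7072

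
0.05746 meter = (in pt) 162.9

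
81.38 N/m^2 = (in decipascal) 813.8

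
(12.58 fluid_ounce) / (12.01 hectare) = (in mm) 3.098e-06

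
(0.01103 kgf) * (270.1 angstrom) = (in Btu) 2.769e-12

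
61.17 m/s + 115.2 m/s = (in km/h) 634.9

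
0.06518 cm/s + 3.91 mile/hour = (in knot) 3.399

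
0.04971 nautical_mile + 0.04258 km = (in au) 9e-10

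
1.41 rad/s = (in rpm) 13.46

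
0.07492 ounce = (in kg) 0.002124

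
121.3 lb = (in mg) 5.502e+07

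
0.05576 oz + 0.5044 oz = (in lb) 0.03501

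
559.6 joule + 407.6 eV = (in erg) 5.596e+09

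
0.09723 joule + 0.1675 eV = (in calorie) 0.02324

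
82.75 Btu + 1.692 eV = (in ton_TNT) 2.087e-05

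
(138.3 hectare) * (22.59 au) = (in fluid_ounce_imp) 1.645e+23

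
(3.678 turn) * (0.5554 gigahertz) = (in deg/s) 7.354e+11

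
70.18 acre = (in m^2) 2.84e+05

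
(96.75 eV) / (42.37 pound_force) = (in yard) 8.995e-20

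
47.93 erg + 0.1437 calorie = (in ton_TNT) 1.437e-10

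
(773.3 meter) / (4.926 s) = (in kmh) 565.1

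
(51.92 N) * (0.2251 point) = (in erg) 4.123e+04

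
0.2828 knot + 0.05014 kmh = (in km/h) 0.5739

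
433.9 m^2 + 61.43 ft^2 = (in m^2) 439.6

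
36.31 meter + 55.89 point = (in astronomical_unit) 2.428e-10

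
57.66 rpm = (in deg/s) 346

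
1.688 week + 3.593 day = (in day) 15.41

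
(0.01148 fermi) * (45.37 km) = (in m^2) 5.208e-13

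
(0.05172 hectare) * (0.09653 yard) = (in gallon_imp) 1.004e+04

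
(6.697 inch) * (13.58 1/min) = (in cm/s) 3.85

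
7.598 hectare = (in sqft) 8.178e+05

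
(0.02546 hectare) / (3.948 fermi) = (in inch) 2.539e+18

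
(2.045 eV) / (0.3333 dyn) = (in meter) 9.83e-14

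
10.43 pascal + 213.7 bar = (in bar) 213.7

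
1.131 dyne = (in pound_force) 2.543e-06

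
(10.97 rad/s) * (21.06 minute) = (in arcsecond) 2.859e+09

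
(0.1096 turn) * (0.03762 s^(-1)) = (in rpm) 0.2474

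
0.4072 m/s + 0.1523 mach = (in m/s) 52.27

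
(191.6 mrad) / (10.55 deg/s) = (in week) 1.72e-06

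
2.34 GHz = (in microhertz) 2.34e+15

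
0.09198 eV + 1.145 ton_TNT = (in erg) 4.791e+16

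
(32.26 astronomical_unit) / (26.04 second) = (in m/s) 1.853e+11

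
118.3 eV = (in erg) 1.895e-10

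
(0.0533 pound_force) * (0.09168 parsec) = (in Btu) 6.357e+11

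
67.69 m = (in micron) 6.769e+07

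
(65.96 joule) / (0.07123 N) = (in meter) 926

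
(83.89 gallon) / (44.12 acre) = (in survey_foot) 5.835e-06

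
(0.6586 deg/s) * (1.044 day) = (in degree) 5.941e+04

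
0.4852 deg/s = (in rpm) 0.08087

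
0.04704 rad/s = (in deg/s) 2.695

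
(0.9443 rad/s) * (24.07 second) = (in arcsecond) 4.688e+06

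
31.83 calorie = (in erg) 1.332e+09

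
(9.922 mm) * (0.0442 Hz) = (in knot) 0.0008525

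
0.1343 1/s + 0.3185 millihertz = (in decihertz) 1.346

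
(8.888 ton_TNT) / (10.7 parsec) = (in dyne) 0.01126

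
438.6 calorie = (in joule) 1835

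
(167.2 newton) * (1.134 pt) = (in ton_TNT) 1.599e-11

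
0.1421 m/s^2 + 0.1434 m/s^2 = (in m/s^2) 0.2855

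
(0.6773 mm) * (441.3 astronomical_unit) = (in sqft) 4.813e+11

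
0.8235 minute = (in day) 0.0005719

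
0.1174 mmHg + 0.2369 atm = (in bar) 0.2402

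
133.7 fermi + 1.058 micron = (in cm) 0.0001058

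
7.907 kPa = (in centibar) 7.907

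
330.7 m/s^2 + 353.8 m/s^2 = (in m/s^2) 684.5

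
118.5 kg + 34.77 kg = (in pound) 337.9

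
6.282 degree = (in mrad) 109.6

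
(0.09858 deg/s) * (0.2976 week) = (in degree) 1.774e+04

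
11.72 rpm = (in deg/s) 70.32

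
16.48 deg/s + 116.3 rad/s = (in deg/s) 6680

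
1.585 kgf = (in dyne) 1.554e+06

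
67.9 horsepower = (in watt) 5.063e+04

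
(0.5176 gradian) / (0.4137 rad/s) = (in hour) 5.459e-06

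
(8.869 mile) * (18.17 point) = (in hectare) 0.009149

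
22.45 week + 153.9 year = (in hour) 1.352e+06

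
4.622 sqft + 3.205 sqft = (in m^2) 0.7272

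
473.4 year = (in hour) 4.147e+06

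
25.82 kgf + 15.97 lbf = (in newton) 324.2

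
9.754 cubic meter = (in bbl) 61.35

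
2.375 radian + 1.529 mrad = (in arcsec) 4.902e+05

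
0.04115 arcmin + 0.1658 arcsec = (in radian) 1.277e-05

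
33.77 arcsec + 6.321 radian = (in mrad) 6321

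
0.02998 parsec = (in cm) 9.251e+16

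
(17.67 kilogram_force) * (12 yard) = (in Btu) 1.802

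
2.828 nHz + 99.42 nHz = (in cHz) 1.022e-05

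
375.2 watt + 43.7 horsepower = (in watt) 3.296e+04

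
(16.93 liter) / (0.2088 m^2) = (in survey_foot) 0.266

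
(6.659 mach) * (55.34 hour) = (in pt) 1.28e+12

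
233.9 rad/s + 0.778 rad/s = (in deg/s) 1.345e+04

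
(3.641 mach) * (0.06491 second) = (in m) 80.47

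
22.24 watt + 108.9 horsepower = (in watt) 8.123e+04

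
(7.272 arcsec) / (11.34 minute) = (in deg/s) 2.969e-06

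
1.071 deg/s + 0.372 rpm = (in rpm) 0.5505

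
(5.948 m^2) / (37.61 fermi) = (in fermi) 1.581e+29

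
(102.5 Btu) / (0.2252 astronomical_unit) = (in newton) 3.21e-06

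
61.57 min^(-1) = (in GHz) 1.026e-09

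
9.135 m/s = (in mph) 20.43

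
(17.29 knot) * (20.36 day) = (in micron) 1.565e+13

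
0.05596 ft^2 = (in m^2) 0.005199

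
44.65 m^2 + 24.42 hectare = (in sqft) 2.629e+06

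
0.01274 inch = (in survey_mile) 2.011e-07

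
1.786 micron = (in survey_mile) 1.11e-09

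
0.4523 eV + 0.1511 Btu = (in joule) 159.4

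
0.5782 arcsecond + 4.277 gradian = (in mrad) 67.19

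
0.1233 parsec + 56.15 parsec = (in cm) 1.736e+20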